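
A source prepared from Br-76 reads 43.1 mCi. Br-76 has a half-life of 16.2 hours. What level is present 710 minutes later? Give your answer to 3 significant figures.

26.0 mCi

Convert the elapsed time: 710 minutes = 11.8333 hours.
Number of half-lives: n = 11.8333/16.2 ≈ 0.73045.
Remaining = 43.1 × (1/2)^0.73045 = 43.1 × 0.60271 ≈ 25.977 mCi.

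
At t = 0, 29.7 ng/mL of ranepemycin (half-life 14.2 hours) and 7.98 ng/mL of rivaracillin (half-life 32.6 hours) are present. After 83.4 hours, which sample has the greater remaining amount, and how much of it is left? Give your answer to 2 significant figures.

ranepemycin: 29.7 × (1/2)^5.8732 ≈ 0.50668 ng/mL.
rivaracillin: 7.98 × (1/2)^2.5583 ≈ 1.3548 ng/mL.
Rivaracillin has more remaining, at ≈ 1.3548 ng/mL.

rivaracillin, 1.4 ng/mL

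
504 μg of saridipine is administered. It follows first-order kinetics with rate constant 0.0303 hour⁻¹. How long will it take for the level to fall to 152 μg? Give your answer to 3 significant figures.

t½ = ln 2 / k = 0.69315 / 0.0303 ≈ 22.876 hours.
Fraction remaining = 152/504 ≈ 0.30159.
n = log₂(504/152) = ln(3.3158)/ln 2 ≈ 1.7294 half-lives.
t = n × t½ = 1.7294 × 22.876 ≈ 39.561 hours.

39.6 hours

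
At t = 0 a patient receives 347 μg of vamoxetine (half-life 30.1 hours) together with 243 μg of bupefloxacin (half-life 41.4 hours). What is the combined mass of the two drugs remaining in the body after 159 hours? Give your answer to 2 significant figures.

vamoxetine: 347 × (1/2)^(159/30.1) = 347 × (1/2)^5.2824 ≈ 8.916 μg.
bupefloxacin: 243 × (1/2)^(159/41.4) = 243 × (1/2)^3.8406 ≈ 16.962 μg.
Total = 8.916 + 16.962 ≈ 25.878 μg.

26 μg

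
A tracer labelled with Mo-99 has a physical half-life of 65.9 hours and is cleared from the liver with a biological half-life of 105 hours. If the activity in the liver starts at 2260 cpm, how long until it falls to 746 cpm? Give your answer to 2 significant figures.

65 hours

1/t_eff = 1/t_phys + 1/t_biol = 1/65.9 + 1/105 = 0.024698 per hour.
t_eff = 65.9 × 105 / (65.9 + 105) ≈ 40.489 hours.
n = log₂(2260/746) ≈ 1.5991; t = 1.5991 × 40.489 ≈ 64.744 hours.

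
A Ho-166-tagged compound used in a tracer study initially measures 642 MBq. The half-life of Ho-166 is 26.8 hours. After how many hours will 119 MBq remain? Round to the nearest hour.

65 hours

Fraction remaining = 119/642 ≈ 0.18536.
n = log₂(642/119) = ln(5.395)/ln 2 ≈ 2.4316 half-lives.
t = n × t½ = 2.4316 × 26.8 ≈ 65.167 hours.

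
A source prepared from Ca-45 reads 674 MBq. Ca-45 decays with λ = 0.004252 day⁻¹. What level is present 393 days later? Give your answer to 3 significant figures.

t½ = ln 2 / λ = 0.69315 / 0.004252 ≈ 163.02 days.
Number of half-lives: n = 393/163.02 ≈ 2.4108.
Remaining = 674 × (1/2)^2.4108 = 674 × 0.18805 ≈ 126.75 MBq.

127 MBq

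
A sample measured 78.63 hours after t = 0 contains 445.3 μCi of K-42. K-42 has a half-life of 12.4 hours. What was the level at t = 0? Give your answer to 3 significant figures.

36100 μCi

Number of half-lives elapsed: n = 78.63/12.4 ≈ 6.3411.
A₀ = A × 2^n = 445.3 × 2^6.3411 = 445.3 × 81.072 ≈ 36101 μCi.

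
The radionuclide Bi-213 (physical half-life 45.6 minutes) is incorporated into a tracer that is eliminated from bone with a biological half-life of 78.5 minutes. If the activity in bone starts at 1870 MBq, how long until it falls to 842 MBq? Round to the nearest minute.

33 minutes

1/t_eff = 1/t_phys + 1/t_biol = 1/45.6 + 1/78.5 = 0.034669 per minute.
t_eff = 45.6 × 78.5 / (45.6 + 78.5) ≈ 28.844 minutes.
n = log₂(1870/842) ≈ 1.1511; t = 1.1511 × 28.844 ≈ 33.204 minutes.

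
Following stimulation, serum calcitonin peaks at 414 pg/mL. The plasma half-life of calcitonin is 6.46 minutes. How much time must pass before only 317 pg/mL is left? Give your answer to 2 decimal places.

2.49 minutes

Fraction remaining = 317/414 ≈ 0.7657.
n = log₂(414/317) = ln(1.306)/ln 2 ≈ 0.38515 half-lives.
t = n × t½ = 0.38515 × 6.46 ≈ 2.4881 minutes.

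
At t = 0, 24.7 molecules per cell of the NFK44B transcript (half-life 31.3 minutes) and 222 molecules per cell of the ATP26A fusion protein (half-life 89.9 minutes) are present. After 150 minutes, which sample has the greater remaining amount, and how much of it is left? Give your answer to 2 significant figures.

NFK44B transcript: 24.7 × (1/2)^4.7923 ≈ 0.89138 molecules per cell.
ATP26A fusion protein: 222 × (1/2)^1.6685 ≈ 69.836 molecules per cell.
ATP26A fusion protein has more remaining, at ≈ 69.836 molecules per cell.

ATP26A fusion protein, 70 molecules per cell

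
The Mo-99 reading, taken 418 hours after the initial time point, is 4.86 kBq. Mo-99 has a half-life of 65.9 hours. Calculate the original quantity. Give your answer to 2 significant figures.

390 kBq

Number of half-lives elapsed: n = 418/65.9 ≈ 6.3429.
A₀ = A × 2^n = 4.86 × 2^6.3429 = 4.86 × 81.174 ≈ 394.51 kBq.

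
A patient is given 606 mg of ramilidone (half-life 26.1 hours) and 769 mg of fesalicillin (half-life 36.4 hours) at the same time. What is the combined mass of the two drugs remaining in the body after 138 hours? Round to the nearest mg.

ramilidone: 606 × (1/2)^(138/26.1) = 606 × (1/2)^5.2874 ≈ 15.517 mg.
fesalicillin: 769 × (1/2)^(138/36.4) = 769 × (1/2)^3.7912 ≈ 55.547 mg.
Total = 15.517 + 55.547 ≈ 71.064 mg.

71 mg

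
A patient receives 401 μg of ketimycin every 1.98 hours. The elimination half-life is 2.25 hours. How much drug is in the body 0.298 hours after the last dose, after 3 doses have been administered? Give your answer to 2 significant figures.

670 μg

The 3 doses were given 4.258, 2.278, 0.298 hours ago.
Total = 401·(1/2)^(4.258/2.25) + 401·(1/2)^(2.278/2.25) + 401·(1/2)^(0.298/2.25)
      = 108.01 + 198.78 + 365.83 ≈ 672.61 μg.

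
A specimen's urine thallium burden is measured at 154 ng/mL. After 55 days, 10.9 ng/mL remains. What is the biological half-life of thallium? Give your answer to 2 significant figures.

A/A₀ = 10.9/154 ≈ 0.070779.
n = log₂(14.128) ≈ 3.8205 half-lives elapsed in 55 days.
t½ = 55/3.8205 ≈ 14.396 days.

14 days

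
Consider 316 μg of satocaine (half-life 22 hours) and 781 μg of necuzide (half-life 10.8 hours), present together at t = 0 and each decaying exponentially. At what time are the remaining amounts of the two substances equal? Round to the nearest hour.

28 hours

Set 316·(1/2)^(t/22) = 781·(1/2)^(t/10.8).
Taking log₂: log₂(316/781) = t·(1/22 − 1/10.8).
log₂(0.40461) = -1.3054; 1/22 − 1/10.8 = -0.047138.
t = -1.3054 / -0.047138 ≈ 27.693 hours.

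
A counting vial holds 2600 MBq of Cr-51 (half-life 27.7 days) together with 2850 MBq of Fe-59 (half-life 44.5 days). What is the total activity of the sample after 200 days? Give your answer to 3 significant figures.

Cr-51: 2600 × (1/2)^(200/27.7) = 2600 × (1/2)^7.2202 ≈ 17.437 MBq.
Fe-59: 2850 × (1/2)^(200/44.5) = 2850 × (1/2)^4.4944 ≈ 126.44 MBq.
Total = 17.437 + 126.44 ≈ 143.88 MBq.

144 MBq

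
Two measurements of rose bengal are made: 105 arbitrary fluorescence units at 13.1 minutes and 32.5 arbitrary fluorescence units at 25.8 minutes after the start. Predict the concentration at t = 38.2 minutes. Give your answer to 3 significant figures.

10.3 arbitrary fluorescence units

Over Δt = 25.8 − 13.1 = 12.7 minutes, the level fell by a factor of 105/32.5 ≈ 3.2308.
n = log₂(3.2308) ≈ 1.6919 half-lives, so t½ = 12.7/1.6919 ≈ 7.5065 minutes.
From t = 25.8 to t = 38.2: 32.5 × (1/2)^((38.2−25.8)/7.5065) ≈ 10.342 arbitrary fluorescence units.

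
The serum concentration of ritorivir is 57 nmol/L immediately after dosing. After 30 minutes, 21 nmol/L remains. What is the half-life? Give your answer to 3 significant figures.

20.8 minutes

A/A₀ = 21/57 ≈ 0.36842.
n = log₂(2.7143) ≈ 1.4406 half-lives elapsed in 30 minutes.
t½ = 30/1.4406 ≈ 20.825 minutes.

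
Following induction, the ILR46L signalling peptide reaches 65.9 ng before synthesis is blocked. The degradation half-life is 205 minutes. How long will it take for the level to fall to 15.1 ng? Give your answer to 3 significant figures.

Fraction remaining = 15.1/65.9 ≈ 0.22914.
n = log₂(65.9/15.1) = ln(4.3642)/ln 2 ≈ 2.1257 half-lives.
t = n × t½ = 2.1257 × 205 ≈ 435.77 minutes.

436 minutes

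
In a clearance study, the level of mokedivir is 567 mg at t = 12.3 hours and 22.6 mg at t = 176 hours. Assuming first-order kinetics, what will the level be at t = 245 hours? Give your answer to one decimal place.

5.8 mg

Over Δt = 176 − 12.3 = 163.7 hours, the level fell by a factor of 567/22.6 ≈ 25.088.
n = log₂(25.088) ≈ 4.649 half-lives, so t½ = 163.7/4.649 ≈ 35.212 hours.
From t = 176 to t = 245: 22.6 × (1/2)^((245−176)/35.212) ≈ 5.8107 mg.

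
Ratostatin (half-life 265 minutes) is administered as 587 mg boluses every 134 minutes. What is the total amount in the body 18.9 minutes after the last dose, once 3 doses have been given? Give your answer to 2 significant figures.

1200 mg

The 3 doses were given 286.9, 152.9, 18.9 minutes ago.
Total = 587·(1/2)^(286.9/265) + 587·(1/2)^(152.9/265) + 587·(1/2)^(18.9/265)
      = 277.16 + 393.5 + 558.69 ≈ 1229.4 mg.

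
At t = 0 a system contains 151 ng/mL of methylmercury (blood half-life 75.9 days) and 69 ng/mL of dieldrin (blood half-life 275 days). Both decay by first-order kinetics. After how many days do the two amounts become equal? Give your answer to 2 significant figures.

120 days

Set 151·(1/2)^(t/75.9) = 69·(1/2)^(t/275).
Taking log₂: log₂(151/69) = t·(1/75.9 − 1/275).
log₂(2.1884) = 1.1299; 1/75.9 − 1/275 = 0.0095389.
t = 1.1299 / 0.0095389 ≈ 118.45 days.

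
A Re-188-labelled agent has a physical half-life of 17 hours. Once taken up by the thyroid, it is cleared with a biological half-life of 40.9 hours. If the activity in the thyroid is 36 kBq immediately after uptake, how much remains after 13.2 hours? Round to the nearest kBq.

1/t_eff = 1/t_phys + 1/t_biol = 1/17 + 1/40.9 = 0.083273 per hour.
t_eff = 17 × 40.9 / (17 + 40.9) ≈ 12.009 hours.
Remaining = 36 × (1/2)^(13.2/12.009) = 36 × (1/2)^1.0992 ≈ 16.804 kBq.

17 kBq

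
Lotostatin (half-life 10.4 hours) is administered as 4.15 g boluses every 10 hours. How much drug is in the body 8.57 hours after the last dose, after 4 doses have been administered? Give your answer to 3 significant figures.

4.48 g

The 4 doses were given 38.57, 28.57, 18.57, 8.57 hours ago.
Total = 4.15·(1/2)^(38.57/10.4) + 4.15·(1/2)^(28.57/10.4) + 4.15·(1/2)^(18.57/10.4) + 4.15·(1/2)^(8.57/10.4)
      = 0.31742 + 0.61814 + 1.2037 + 2.3442 ≈ 4.4835 g.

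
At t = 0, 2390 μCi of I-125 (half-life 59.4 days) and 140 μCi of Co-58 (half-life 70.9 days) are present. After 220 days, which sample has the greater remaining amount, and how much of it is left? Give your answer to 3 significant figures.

I-125, 183 μCi

I-125: 2390 × (1/2)^3.7037 ≈ 183.43 μCi.
Co-58: 140 × (1/2)^3.103 ≈ 16.295 μCi.
I-125 has more remaining, at ≈ 183.43 μCi.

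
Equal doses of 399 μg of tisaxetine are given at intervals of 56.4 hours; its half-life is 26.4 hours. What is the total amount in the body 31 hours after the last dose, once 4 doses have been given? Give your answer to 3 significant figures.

228 μg

The 4 doses were given 200.2, 143.8, 87.4, 31 hours ago.
Total = 399·(1/2)^(200.2/26.4) + 399·(1/2)^(143.8/26.4) + 399·(1/2)^(87.4/26.4) + 399·(1/2)^(31/26.4)
      = 2.0805 + 9.1469 + 40.214 + 176.8 ≈ 228.25 μg.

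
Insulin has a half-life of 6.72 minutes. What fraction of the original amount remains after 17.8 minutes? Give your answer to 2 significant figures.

n = 17.8/6.72 ≈ 2.6488 half-lives.
Fraction remaining = (1/2)^2.6488 ≈ 0.15945.

0.16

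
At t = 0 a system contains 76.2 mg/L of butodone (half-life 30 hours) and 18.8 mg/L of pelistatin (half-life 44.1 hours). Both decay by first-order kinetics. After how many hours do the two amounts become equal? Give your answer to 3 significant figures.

189 hours

Set 76.2·(1/2)^(t/30) = 18.8·(1/2)^(t/44.1).
Taking log₂: log₂(76.2/18.8) = t·(1/30 − 1/44.1).
log₂(4.0532) = 2.0191; 1/30 − 1/44.1 = 0.010658.
t = 2.0191 / 0.010658 ≈ 189.45 hours.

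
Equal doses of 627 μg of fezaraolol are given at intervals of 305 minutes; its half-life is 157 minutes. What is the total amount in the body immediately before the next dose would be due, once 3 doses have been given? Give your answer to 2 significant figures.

220 μg

The 3 doses were given 915, 610, 305 minutes ago.
Total = 627·(1/2)^(915/157) + 627·(1/2)^(610/157) + 627·(1/2)^(305/157)
      = 11.037 + 42.429 + 163.1 ≈ 216.57 μg.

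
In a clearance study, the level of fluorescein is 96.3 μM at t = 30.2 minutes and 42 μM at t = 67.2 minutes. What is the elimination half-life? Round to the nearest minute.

Over Δt = 67.2 − 30.2 = 37 minutes, the level fell by a factor of 96.3/42 ≈ 2.2929.
n = log₂(2.2929) ≈ 1.1971 half-lives, so t½ = 37/1.1971 ≈ 30.907 minutes.

31 minutes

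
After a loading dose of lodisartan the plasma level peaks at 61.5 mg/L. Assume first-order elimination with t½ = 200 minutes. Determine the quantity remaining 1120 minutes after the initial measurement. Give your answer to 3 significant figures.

Number of half-lives: n = 1120/200 ≈ 5.6.
Remaining = 61.5 × (1/2)^5.6 = 61.5 × 0.020617 ≈ 1.268 mg/L.

1.27 mg/L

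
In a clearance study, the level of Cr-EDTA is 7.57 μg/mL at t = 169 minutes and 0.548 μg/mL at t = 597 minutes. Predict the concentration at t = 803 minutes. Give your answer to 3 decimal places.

Over Δt = 597 − 169 = 428 minutes, the level fell by a factor of 7.57/0.548 ≈ 13.814.
n = log₂(13.814) ≈ 3.788 half-lives, so t½ = 428/3.788 ≈ 112.99 minutes.
From t = 597 to t = 803: 0.548 × (1/2)^((803−597)/112.99) ≈ 0.15486 μg/mL.

0.155 μg/mL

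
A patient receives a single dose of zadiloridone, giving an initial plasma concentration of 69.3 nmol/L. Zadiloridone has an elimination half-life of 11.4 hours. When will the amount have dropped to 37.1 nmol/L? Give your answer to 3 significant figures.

Fraction remaining = 37.1/69.3 ≈ 0.53535.
n = log₂(69.3/37.1) = ln(1.8679)/ln 2 ≈ 0.90144 half-lives.
t = n × t½ = 0.90144 × 11.4 ≈ 10.276 hours.

10.3 hours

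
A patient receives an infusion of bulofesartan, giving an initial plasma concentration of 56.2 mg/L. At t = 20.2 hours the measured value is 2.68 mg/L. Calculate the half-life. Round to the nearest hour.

5 hours

A/A₀ = 2.68/56.2 ≈ 0.047687.
n = log₂(20.97) ≈ 4.3903 half-lives elapsed in 20.2 hours.
t½ = 20.2/4.3903 ≈ 4.6011 hours.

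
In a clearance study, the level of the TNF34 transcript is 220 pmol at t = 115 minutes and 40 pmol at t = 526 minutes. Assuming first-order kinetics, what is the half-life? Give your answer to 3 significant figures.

167 minutes

Over Δt = 526 − 115 = 411 minutes, the level fell by a factor of 220/40 ≈ 5.5.
n = log₂(5.5) ≈ 2.4594 half-lives, so t½ = 411/2.4594 ≈ 167.11 minutes.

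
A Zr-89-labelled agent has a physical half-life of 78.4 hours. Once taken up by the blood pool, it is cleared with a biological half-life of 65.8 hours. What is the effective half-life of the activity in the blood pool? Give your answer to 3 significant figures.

35.8 hours

1/t_eff = 1/t_phys + 1/t_biol = 1/78.4 + 1/65.8 = 0.027953 per hour.
t_eff = 78.4 × 65.8 / (78.4 + 65.8) ≈ 35.775 hours.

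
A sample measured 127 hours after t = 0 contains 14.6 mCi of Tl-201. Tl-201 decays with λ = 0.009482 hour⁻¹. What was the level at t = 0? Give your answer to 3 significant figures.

48.7 mCi

t½ = ln 2 / λ = 0.69315 / 0.009482 ≈ 73.101 hours.
Number of half-lives elapsed: n = 127/73.101 ≈ 1.7373.
A₀ = A × 2^n = 14.6 × 2^1.7373 = 14.6 × 3.3341 ≈ 48.678 mCi.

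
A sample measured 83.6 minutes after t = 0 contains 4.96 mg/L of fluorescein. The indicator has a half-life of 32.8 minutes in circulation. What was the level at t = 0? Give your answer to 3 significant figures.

29.0 mg/L

Number of half-lives elapsed: n = 83.6/32.8 ≈ 2.5488.
A₀ = A × 2^n = 4.96 × 2^2.5488 = 4.96 × 5.8514 ≈ 29.023 mg/L.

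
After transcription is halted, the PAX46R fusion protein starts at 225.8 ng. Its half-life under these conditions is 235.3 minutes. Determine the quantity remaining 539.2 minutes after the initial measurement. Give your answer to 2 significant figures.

46 ng

Number of half-lives: n = 539.2/235.3 ≈ 2.2915.
Remaining = 225.8 × (1/2)^2.2915 = 225.8 × 0.20426 ≈ 46.121 ng.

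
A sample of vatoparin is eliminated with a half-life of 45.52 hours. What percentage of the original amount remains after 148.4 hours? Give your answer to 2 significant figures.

10%

n = 148.4/45.52 ≈ 3.2601 half-lives.
Fraction remaining = (1/2)^3.2601 ≈ 0.10438, i.e. 10.438%.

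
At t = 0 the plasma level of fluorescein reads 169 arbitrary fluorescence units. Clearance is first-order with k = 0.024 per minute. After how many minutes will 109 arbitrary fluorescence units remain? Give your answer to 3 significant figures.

18.3 minutes

t½ = ln 2 / k = 0.69315 / 0.024 ≈ 28.881 minutes.
Fraction remaining = 109/169 ≈ 0.64497.
n = log₂(169/109) = ln(1.5505)/ln 2 ≈ 0.6327 half-lives.
t = n × t½ = 0.6327 × 28.881 ≈ 18.273 minutes.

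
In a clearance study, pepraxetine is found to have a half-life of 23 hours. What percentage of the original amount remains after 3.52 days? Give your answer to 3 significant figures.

7.84%

3.52 days = 84.48 hours.
n = 84.48/23 ≈ 3.673 half-lives.
Fraction remaining = (1/2)^3.673 ≈ 0.078398, i.e. 7.8398%.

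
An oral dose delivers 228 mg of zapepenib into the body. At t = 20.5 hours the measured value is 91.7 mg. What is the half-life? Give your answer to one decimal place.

15.6 hours

A/A₀ = 91.7/228 ≈ 0.40219.
n = log₂(2.4864) ≈ 1.314 half-lives elapsed in 20.5 hours.
t½ = 20.5/1.314 ≈ 15.601 hours.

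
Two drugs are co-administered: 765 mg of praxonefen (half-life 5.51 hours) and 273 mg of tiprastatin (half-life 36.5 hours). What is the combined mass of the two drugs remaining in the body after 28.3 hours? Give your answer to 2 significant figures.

180 mg

praxonefen: 765 × (1/2)^(28.3/5.51) = 765 × (1/2)^5.1361 ≈ 21.754 mg.
tiprastatin: 273 × (1/2)^(28.3/36.5) = 273 × (1/2)^0.77534 ≈ 159.5 mg.
Total = 21.754 + 159.5 ≈ 181.25 mg.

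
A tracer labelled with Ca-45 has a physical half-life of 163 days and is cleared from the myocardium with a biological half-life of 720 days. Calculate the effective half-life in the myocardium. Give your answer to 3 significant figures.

1/t_eff = 1/t_phys + 1/t_biol = 1/163 + 1/720 = 0.0075239 per day.
t_eff = 163 × 720 / (163 + 720) ≈ 132.91 days.

133 days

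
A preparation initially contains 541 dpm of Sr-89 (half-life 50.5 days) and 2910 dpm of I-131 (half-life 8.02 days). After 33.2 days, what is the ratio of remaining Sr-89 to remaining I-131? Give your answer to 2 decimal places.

2.08

Sr-89: 541 × (1/2)^(33.2/50.5) = 541 × (1/2)^0.65743 ≈ 343 dpm.
I-131: 2910 × (1/2)^(33.2/8.02) = 2910 × (1/2)^4.1397 ≈ 165.09 dpm.
Ratio ≈ 343 / 165.09 ≈ 2.0776.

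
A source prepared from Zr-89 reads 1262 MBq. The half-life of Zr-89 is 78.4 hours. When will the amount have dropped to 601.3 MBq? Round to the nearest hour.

Fraction remaining = 601.3/1262 ≈ 0.47647.
n = log₂(1262/601.3) = ln(2.0988)/ln 2 ≈ 1.0696 half-lives.
t = n × t½ = 1.0696 × 78.4 ≈ 83.853 hours.

84 hours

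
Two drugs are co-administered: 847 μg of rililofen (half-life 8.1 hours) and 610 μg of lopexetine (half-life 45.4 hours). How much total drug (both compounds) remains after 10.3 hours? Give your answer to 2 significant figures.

870 μg

rililofen: 847 × (1/2)^(10.3/8.1) = 847 × (1/2)^1.2716 ≈ 350.83 μg.
lopexetine: 610 × (1/2)^(10.3/45.4) = 610 × (1/2)^0.22687 ≈ 521.24 μg.
Total = 350.83 + 521.24 ≈ 872.06 μg.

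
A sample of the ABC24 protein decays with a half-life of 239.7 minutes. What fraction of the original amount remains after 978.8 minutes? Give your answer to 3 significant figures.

n = 978.8/239.7 ≈ 4.0834 half-lives.
Fraction remaining = (1/2)^4.0834 ≈ 0.058988.

0.0590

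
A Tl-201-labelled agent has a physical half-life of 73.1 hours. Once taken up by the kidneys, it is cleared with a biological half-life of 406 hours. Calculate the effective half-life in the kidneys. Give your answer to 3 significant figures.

1/t_eff = 1/t_phys + 1/t_biol = 1/73.1 + 1/406 = 0.016143 per hour.
t_eff = 73.1 × 406 / (73.1 + 406) ≈ 61.947 hours.

61.9 hours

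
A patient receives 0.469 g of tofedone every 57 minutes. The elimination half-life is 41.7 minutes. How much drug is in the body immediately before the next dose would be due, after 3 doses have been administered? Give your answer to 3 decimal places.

0.280 g

The 3 doses were given 171, 114, 57 minutes ago.
Total = 0.469·(1/2)^(171/41.7) + 0.469·(1/2)^(114/41.7) + 0.469·(1/2)^(57/41.7)
      = 0.027336 + 0.070504 + 0.18184 ≈ 0.27968 g.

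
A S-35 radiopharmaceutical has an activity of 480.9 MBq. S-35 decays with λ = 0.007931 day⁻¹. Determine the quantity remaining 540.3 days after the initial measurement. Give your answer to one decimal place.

t½ = ln 2 / λ = 0.69315 / 0.007931 ≈ 87.397 days.
Number of half-lives: n = 540.3/87.397 ≈ 6.1821.
Remaining = 480.9 × (1/2)^6.1821 = 480.9 × 0.013772 ≈ 6.6229 MBq.

6.6 MBq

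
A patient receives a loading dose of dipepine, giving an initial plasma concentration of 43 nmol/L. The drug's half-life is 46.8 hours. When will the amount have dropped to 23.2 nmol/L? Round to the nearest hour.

Fraction remaining = 23.2/43 ≈ 0.53953.
n = log₂(43/23.2) = ln(1.8534)/ln 2 ≈ 0.89021 half-lives.
t = n × t½ = 0.89021 × 46.8 ≈ 41.662 hours.

42 hours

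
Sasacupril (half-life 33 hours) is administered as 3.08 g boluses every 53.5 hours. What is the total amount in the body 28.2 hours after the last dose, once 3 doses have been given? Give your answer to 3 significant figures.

The 3 doses were given 135.2, 81.7, 28.2 hours ago.
Total = 3.08·(1/2)^(135.2/33) + 3.08·(1/2)^(81.7/33) + 3.08·(1/2)^(28.2/33)
      = 0.17999 + 0.5537 + 1.7034 ≈ 2.437 g.

2.44 g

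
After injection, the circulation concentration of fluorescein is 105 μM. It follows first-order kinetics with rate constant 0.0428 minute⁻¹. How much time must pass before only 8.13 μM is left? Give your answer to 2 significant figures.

60 minutes

t½ = ln 2 / k = 0.69315 / 0.0428 ≈ 16.195 minutes.
Fraction remaining = 8.13/105 ≈ 0.077429.
n = log₂(105/8.13) = ln(12.915)/ln 2 ≈ 3.691 half-lives.
t = n × t½ = 3.691 × 16.195 ≈ 59.776 minutes.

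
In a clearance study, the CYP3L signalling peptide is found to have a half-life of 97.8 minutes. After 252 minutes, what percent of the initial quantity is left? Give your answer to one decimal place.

16.8%

n = 252/97.8 ≈ 2.5767 half-lives.
Fraction remaining = (1/2)^2.5767 ≈ 0.16763, i.e. 16.763%.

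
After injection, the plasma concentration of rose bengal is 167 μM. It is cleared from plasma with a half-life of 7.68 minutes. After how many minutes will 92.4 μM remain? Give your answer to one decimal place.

6.6 minutes

Fraction remaining = 92.4/167 ≈ 0.55329.
n = log₂(167/92.4) = ln(1.8074)/ln 2 ≈ 0.85388 half-lives.
t = n × t½ = 0.85388 × 7.68 ≈ 6.5578 minutes.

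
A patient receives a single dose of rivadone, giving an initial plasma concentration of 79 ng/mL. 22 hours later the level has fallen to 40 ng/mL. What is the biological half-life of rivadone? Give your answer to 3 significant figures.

22.4 hours

A/A₀ = 40/79 ≈ 0.50633.
n = log₂(1.975) ≈ 0.98185 half-lives elapsed in 22 hours.
t½ = 22/0.98185 ≈ 22.407 hours.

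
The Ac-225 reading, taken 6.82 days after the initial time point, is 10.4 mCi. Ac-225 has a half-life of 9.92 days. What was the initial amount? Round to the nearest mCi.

Number of half-lives elapsed: n = 6.82/9.92 ≈ 0.6875.
A₀ = A × 2^n = 10.4 × 2^0.6875 = 10.4 × 1.6105 ≈ 16.749 mCi.

17 mCi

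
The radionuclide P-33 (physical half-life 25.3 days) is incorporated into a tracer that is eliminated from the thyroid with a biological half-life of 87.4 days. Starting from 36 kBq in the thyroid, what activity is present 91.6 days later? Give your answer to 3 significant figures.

1.42 kBq

1/t_eff = 1/t_phys + 1/t_biol = 1/25.3 + 1/87.4 = 0.050967 per day.
t_eff = 25.3 × 87.4 / (25.3 + 87.4) ≈ 19.62 days.
Remaining = 36 × (1/2)^(91.6/19.62) = 36 × (1/2)^4.6686 ≈ 1.4155 kBq.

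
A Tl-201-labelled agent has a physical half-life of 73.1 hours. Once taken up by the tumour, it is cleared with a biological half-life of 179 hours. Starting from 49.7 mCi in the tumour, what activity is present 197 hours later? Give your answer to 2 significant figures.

1/t_eff = 1/t_phys + 1/t_biol = 1/73.1 + 1/179 = 0.019266 per hour.
t_eff = 73.1 × 179 / (73.1 + 179) ≈ 51.904 hours.
Remaining = 49.7 × (1/2)^(197/51.904) = 49.7 × (1/2)^3.7955 ≈ 3.5793 mCi.

3.6 mCi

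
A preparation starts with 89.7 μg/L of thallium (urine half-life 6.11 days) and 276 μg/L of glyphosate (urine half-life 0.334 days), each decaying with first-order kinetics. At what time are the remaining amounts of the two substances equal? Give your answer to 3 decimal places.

Set 89.7·(1/2)^(t/6.11) = 276·(1/2)^(t/0.334).
Taking log₂: log₂(89.7/276) = t·(1/6.11 − 1/0.334).
log₂(0.325) = -1.6215; 1/6.11 − 1/0.334 = -2.8303.
t = -1.6215 / -2.8303 ≈ 0.57289 days.

0.573 days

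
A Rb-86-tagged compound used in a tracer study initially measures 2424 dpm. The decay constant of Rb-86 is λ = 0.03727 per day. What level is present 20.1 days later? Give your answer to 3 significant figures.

1150 dpm

t½ = ln 2 / λ = 0.69315 / 0.03727 ≈ 18.598 days.
Number of half-lives: n = 20.1/18.598 ≈ 1.0808.
Remaining = 2424 × (1/2)^1.0808 = 2424 × 0.47278 ≈ 1146 dpm.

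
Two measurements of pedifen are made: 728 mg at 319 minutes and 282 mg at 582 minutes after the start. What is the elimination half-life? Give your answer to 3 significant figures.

Over Δt = 582 − 319 = 263 minutes, the level fell by a factor of 728/282 ≈ 2.5816.
n = log₂(2.5816) ≈ 1.3682 half-lives, so t½ = 263/1.3682 ≈ 192.22 minutes.

192 minutes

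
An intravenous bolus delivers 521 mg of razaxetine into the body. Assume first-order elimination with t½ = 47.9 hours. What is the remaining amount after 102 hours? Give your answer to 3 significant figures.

Number of half-lives: n = 102/47.9 ≈ 2.1294.
Remaining = 521 × (1/2)^2.1294 = 521 × 0.22855 ≈ 119.07 mg.

119 mg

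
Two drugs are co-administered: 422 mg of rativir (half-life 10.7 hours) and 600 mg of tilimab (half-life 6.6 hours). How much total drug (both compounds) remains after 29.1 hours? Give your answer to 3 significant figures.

92.3 mg

rativir: 422 × (1/2)^(29.1/10.7) = 422 × (1/2)^2.7196 ≈ 64.065 mg.
tilimab: 600 × (1/2)^(29.1/6.6) = 600 × (1/2)^4.4091 ≈ 28.241 mg.
Total = 64.065 + 28.241 ≈ 92.307 mg.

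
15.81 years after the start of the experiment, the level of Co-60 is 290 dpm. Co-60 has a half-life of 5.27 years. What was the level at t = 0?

2320 dpm

Number of half-lives elapsed: n = 15.81/5.27 ≈ 3.
A₀ = A × 2^n = 290 × 2^3 = 290 × 8 ≈ 2320 dpm.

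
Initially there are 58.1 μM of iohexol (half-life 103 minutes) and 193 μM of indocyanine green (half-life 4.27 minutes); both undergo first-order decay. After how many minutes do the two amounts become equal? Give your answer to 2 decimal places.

Set 58.1·(1/2)^(t/103) = 193·(1/2)^(t/4.27).
Taking log₂: log₂(58.1/193) = t·(1/103 − 1/4.27).
log₂(0.30104) = -1.732; 1/103 − 1/4.27 = -0.22448.
t = -1.732 / -0.22448 ≈ 7.7155 minutes.

7.72 minutes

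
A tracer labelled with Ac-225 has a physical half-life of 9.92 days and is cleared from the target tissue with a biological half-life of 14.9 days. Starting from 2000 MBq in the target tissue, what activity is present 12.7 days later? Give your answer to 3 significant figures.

456 MBq

1/t_eff = 1/t_phys + 1/t_biol = 1/9.92 + 1/14.9 = 0.16792 per day.
t_eff = 9.92 × 14.9 / (9.92 + 14.9) ≈ 5.9552 days.
Remaining = 2000 × (1/2)^(12.7/5.9552) = 2000 × (1/2)^2.1326 ≈ 456.1 MBq.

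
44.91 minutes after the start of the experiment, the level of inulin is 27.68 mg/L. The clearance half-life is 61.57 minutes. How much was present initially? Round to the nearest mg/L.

46 mg/L

Number of half-lives elapsed: n = 44.91/61.57 ≈ 0.72941.
A₀ = A × 2^n = 27.68 × 2^0.72941 = 27.68 × 1.658 ≈ 45.892 mg/L.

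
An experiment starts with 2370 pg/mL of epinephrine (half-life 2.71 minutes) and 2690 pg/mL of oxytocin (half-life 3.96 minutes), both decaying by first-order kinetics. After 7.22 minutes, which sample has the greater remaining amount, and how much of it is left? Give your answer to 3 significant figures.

oxytocin, 760 pg/mL

epinephrine: 2370 × (1/2)^2.6642 ≈ 373.89 pg/mL.
oxytocin: 2690 × (1/2)^1.8232 ≈ 760.16 pg/mL.
Oxytocin has more remaining, at ≈ 760.16 pg/mL.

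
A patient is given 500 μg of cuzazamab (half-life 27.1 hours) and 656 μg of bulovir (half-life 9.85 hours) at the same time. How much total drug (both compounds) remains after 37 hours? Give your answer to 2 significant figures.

240 μg

cuzazamab: 500 × (1/2)^(37/27.1) = 500 × (1/2)^1.3653 ≈ 194.08 μg.
bulovir: 656 × (1/2)^(37/9.85) = 656 × (1/2)^3.7563 ≈ 48.544 μg.
Total = 194.08 + 48.544 ≈ 242.62 μg.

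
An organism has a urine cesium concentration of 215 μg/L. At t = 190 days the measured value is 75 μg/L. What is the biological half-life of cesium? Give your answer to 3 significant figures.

125 days

A/A₀ = 75/215 ≈ 0.34884.
n = log₂(2.8667) ≈ 1.5194 half-lives elapsed in 190 days.
t½ = 190/1.5194 ≈ 125.05 days.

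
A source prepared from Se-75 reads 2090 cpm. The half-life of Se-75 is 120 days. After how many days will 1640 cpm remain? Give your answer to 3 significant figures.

42.0 days

Fraction remaining = 1640/2090 ≈ 0.78469.
n = log₂(2090/1640) = ln(1.2744)/ln 2 ≈ 0.34981 half-lives.
t = n × t½ = 0.34981 × 120 ≈ 41.977 days.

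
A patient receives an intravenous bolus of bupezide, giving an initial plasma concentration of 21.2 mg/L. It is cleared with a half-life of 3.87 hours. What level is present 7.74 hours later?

Elapsed time is 2 half-lives (7.74/3.87).
Each half-life halves the amount: 21.2 × (1/2)^2 = 21.2/4 = 5.3 mg/L.

5.3 mg/L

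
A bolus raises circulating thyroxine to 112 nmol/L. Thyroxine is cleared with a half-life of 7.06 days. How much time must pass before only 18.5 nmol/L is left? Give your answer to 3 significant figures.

Fraction remaining = 18.5/112 ≈ 0.16518.
n = log₂(112/18.5) = ln(6.0541)/ln 2 ≈ 2.5979 half-lives.
t = n × t½ = 2.5979 × 7.06 ≈ 18.341 days.

18.3 days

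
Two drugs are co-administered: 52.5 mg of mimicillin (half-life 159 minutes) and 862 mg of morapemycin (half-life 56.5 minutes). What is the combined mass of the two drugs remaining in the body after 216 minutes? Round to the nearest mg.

81 mg

mimicillin: 52.5 × (1/2)^(216/159) = 52.5 × (1/2)^1.3585 ≈ 20.474 mg.
morapemycin: 862 × (1/2)^(216/56.5) = 862 × (1/2)^3.823 ≈ 60.907 mg.
Total = 20.474 + 60.907 ≈ 81.381 mg.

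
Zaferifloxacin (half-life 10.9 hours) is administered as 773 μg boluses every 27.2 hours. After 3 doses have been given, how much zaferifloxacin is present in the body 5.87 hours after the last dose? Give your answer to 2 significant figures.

The 3 doses were given 60.27, 33.07, 5.87 hours ago.
Total = 773·(1/2)^(60.27/10.9) + 773·(1/2)^(33.07/10.9) + 773·(1/2)^(5.87/10.9)
      = 16.737 + 94.378 + 532.19 ≈ 643.3 μg.

640 μg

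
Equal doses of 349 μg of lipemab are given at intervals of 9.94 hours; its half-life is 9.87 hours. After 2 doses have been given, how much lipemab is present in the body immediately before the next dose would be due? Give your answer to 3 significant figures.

260 μg

The 2 doses were given 19.88, 9.94 hours ago.
Total = 349·(1/2)^(19.88/9.87) + 349·(1/2)^(9.94/9.87)
      = 86.396 + 173.64 ≈ 260.04 μg.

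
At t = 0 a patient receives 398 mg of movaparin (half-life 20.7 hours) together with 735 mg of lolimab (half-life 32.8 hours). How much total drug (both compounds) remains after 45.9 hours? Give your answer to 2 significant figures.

movaparin: 398 × (1/2)^(45.9/20.7) = 398 × (1/2)^2.2174 ≈ 85.582 mg.
lolimab: 735 × (1/2)^(45.9/32.8) = 735 × (1/2)^1.3994 ≈ 278.63 mg.
Total = 85.582 + 278.63 ≈ 364.21 mg.

360 mg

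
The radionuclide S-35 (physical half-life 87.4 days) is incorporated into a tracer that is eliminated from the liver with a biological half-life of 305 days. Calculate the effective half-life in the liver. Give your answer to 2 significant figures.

68 days

1/t_eff = 1/t_phys + 1/t_biol = 1/87.4 + 1/305 = 0.01472 per day.
t_eff = 87.4 × 305 / (87.4 + 305) ≈ 67.933 days.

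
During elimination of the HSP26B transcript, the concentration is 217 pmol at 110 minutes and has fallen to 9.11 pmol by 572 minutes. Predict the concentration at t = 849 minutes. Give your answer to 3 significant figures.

1.36 pmol

Over Δt = 572 − 110 = 462 minutes, the level fell by a factor of 217/9.11 ≈ 23.82.
n = log₂(23.82) ≈ 4.5741 half-lives, so t½ = 462/4.5741 ≈ 101 minutes.
From t = 572 to t = 849: 9.11 × (1/2)^((849−572)/101) ≈ 1.3613 pmol.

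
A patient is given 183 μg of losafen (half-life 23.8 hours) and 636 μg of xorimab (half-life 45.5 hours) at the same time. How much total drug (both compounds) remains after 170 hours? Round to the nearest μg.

losafen: 183 × (1/2)^(170/23.8) = 183 × (1/2)^7.1429 ≈ 1.2949 μg.
xorimab: 636 × (1/2)^(170/45.5) = 636 × (1/2)^3.7363 ≈ 47.723 μg.
Total = 1.2949 + 47.723 ≈ 49.018 μg.

49 μg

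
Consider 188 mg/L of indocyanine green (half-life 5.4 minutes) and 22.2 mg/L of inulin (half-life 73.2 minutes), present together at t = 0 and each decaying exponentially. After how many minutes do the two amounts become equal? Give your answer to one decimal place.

Set 188·(1/2)^(t/5.4) = 22.2·(1/2)^(t/73.2).
Taking log₂: log₂(188/22.2) = t·(1/5.4 − 1/73.2).
log₂(8.4685) = 3.0821; 1/5.4 − 1/73.2 = 0.17152.
t = 3.0821 / 0.17152 ≈ 17.969 minutes.

18.0 minutes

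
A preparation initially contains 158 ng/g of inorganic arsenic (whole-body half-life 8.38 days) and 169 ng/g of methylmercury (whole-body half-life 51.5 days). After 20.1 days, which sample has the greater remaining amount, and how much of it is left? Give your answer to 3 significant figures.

methylmercury, 129 ng/g

inorganic arsenic: 158 × (1/2)^2.3986 ≈ 29.965 ng/g.
methylmercury: 169 × (1/2)^0.39029 ≈ 128.94 ng/g.
Methylmercury has more remaining, at ≈ 128.94 ng/g.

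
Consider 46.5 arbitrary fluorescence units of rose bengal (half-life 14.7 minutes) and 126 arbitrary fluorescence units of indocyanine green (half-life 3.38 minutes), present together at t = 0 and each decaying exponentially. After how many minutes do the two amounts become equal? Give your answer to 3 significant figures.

Set 46.5·(1/2)^(t/14.7) = 126·(1/2)^(t/3.38).
Taking log₂: log₂(46.5/126) = t·(1/14.7 − 1/3.38).
log₂(0.36905) = -1.4381; 1/14.7 − 1/3.38 = -0.22783.
t = -1.4381 / -0.22783 ≈ 6.3122 minutes.

6.31 minutes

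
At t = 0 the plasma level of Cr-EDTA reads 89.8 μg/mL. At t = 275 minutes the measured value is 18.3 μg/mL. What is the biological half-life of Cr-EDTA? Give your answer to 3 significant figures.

120 minutes

A/A₀ = 18.3/89.8 ≈ 0.20379.
n = log₂(4.9071) ≈ 2.2949 half-lives elapsed in 275 minutes.
t½ = 275/2.2949 ≈ 119.83 minutes.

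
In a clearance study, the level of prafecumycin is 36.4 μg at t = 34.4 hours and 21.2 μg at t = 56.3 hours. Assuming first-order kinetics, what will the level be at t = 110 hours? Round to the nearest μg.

Over Δt = 56.3 − 34.4 = 21.9 hours, the level fell by a factor of 36.4/21.2 ≈ 1.717.
n = log₂(1.717) ≈ 0.77987 half-lives, so t½ = 21.9/0.77987 ≈ 28.081 hours.
From t = 56.3 to t = 110: 21.2 × (1/2)^((110−56.3)/28.081) ≈ 5.6322 μg.

6 μg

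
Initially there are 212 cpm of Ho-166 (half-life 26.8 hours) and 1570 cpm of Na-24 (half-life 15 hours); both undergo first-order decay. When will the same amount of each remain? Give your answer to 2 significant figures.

98 hours

Set 212·(1/2)^(t/26.8) = 1570·(1/2)^(t/15).
Taking log₂: log₂(212/1570) = t·(1/26.8 − 1/15).
log₂(0.13503) = -2.8886; 1/26.8 − 1/15 = -0.029353.
t = -2.8886 / -0.029353 ≈ 98.409 hours.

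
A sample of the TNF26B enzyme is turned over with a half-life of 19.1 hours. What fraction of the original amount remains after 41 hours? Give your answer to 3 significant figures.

n = 41/19.1 ≈ 2.1466 half-lives.
Fraction remaining = (1/2)^2.1466 ≈ 0.22584.

0.226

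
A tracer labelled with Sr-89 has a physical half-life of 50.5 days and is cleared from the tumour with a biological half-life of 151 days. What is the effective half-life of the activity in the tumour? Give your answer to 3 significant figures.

1/t_eff = 1/t_phys + 1/t_biol = 1/50.5 + 1/151 = 0.026424 per day.
t_eff = 50.5 × 151 / (50.5 + 151) ≈ 37.844 days.

37.8 days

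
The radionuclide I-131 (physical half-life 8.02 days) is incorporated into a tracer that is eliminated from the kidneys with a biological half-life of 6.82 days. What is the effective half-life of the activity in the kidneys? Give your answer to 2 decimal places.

3.69 days

1/t_eff = 1/t_phys + 1/t_biol = 1/8.02 + 1/6.82 = 0.27132 per day.
t_eff = 8.02 × 6.82 / (8.02 + 6.82) ≈ 3.6857 days.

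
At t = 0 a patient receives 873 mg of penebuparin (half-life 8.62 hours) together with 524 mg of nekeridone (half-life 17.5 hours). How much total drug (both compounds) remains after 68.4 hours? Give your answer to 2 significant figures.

38 mg

penebuparin: 873 × (1/2)^(68.4/8.62) = 873 × (1/2)^7.935 ≈ 3.5672 mg.
nekeridone: 524 × (1/2)^(68.4/17.5) = 524 × (1/2)^3.9086 ≈ 34.893 mg.
Total = 3.5672 + 34.893 ≈ 38.46 mg.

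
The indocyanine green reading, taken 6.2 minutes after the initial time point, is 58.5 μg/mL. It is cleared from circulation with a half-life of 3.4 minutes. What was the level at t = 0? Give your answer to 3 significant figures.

207 μg/mL

Number of half-lives elapsed: n = 6.2/3.4 ≈ 1.8235.
A₀ = A × 2^n = 58.5 × 2^1.8235 = 58.5 × 3.5395 ≈ 207.06 μg/mL.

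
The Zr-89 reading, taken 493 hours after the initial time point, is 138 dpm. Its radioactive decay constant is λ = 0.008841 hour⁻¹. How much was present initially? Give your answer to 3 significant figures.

t½ = ln 2 / λ = 0.69315 / 0.008841 ≈ 78.401 hours.
Number of half-lives elapsed: n = 493/78.401 ≈ 6.2881.
A₀ = A × 2^n = 138 × 2^6.2881 = 138 × 78.149 ≈ 10785 dpm.

10800 dpm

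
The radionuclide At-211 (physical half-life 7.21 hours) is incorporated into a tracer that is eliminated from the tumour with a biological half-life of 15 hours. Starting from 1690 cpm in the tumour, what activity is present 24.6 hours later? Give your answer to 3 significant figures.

1/t_eff = 1/t_phys + 1/t_biol = 1/7.21 + 1/15 = 0.20536 per hour.
t_eff = 7.21 × 15 / (7.21 + 15) ≈ 4.8694 hours.
Remaining = 1690 × (1/2)^(24.6/4.8694) = 1690 × (1/2)^5.0519 ≈ 50.945 cpm.

50.9 cpm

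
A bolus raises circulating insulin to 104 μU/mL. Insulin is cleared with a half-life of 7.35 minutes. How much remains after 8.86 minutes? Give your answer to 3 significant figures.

Number of half-lives: n = 8.86/7.35 ≈ 1.2054.
Remaining = 104 × (1/2)^1.2054 = 104 × 0.43364 ≈ 45.098 μU/mL.

45.1 μU/mL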